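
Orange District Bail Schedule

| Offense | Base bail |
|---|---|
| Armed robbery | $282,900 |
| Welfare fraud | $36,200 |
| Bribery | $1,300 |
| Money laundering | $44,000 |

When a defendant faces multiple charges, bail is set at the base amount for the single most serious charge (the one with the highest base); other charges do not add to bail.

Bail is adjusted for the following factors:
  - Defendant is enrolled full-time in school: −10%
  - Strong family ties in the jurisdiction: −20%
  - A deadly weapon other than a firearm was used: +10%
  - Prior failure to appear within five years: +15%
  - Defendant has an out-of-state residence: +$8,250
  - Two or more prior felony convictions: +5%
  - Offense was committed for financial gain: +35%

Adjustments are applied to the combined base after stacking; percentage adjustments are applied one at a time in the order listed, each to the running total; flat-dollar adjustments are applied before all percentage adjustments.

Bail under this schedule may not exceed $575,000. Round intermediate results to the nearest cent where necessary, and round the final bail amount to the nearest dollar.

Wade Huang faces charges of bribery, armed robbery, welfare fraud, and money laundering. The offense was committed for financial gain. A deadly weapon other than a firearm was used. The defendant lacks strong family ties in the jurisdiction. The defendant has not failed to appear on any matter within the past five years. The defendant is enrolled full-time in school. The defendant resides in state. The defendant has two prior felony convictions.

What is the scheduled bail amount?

$397,001

Base amounts from the schedule: bribery $1,300; armed robbery $282,900; welfare fraud $36,200; money laundering $44,000.
Stacking rule: use the highest base only. Highest is armed robbery at $282,900. Combined base = $282,900.
Defendant is enrolled full-time in school (−10%): $282,900 × 0.9 = $254,610.
A deadly weapon other than a firearm was used (+10%): $254,610 × 1.1 = $280,071.
Two or more prior felony convictions (+5%): $280,071 × 1.05 = $294,074.55.
Offense was committed for financial gain (+35%): $294,074.55 × 1.35 = $397,000.64.
$397,000.64 is within the $575,000 maximum.
Rounded to the nearest dollar: $397,001.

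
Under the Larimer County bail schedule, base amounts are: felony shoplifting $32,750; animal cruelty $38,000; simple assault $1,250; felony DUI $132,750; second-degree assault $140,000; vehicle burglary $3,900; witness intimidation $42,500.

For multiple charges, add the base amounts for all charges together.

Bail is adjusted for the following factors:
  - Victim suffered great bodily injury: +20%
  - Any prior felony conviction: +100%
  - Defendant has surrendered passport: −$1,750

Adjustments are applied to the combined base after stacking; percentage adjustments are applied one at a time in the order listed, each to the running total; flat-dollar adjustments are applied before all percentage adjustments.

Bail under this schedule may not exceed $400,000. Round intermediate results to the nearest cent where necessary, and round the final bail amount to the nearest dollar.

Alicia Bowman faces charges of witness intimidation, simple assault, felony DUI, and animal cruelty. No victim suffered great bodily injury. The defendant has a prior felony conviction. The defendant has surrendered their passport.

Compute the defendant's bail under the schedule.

$400,000

Base amounts from the schedule: witness intimidation $42,500; simple assault $1,250; felony DUI $132,750; animal cruelty $38,000.
Stacking rule: sum of all bases. $42,500 + $1,250 + $132,750 + $38,000 = $214,500.
Defendant has surrendered passport (−$1,750 flat): $214,500 − $1,750 = $212,750.
Any prior felony conviction (+100%): $212,750 × 2 = $425,500.
Result $425,500 exceeds the maximum of $400,000; bail is capped at $400,000.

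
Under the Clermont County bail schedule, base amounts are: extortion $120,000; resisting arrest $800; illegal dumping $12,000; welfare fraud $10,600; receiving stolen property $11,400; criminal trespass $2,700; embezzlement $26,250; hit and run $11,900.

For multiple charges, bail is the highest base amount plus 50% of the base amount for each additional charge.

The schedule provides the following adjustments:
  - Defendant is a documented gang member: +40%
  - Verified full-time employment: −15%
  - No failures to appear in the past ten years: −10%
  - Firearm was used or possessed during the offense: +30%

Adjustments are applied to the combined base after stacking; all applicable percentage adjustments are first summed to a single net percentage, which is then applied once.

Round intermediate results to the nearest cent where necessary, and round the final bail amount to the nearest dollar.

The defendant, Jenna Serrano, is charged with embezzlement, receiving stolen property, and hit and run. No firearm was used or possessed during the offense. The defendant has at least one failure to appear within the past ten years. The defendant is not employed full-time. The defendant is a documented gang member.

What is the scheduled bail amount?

$53,060

Base amounts from the schedule: embezzlement $26,250; receiving stolen property $11,400; hit and run $11,900.
Stacking rule: highest base plus 50% of each additional charge. Highest is embezzlement at $26,250. Additional: $11,400 × 50% = $5,700; $11,900 × 50% = $5,950. Combined base = $26,250 + $11,650 = $37,900.
Defendant is a documented gang member (+40%): $37,900 × 1.4 = $53,060.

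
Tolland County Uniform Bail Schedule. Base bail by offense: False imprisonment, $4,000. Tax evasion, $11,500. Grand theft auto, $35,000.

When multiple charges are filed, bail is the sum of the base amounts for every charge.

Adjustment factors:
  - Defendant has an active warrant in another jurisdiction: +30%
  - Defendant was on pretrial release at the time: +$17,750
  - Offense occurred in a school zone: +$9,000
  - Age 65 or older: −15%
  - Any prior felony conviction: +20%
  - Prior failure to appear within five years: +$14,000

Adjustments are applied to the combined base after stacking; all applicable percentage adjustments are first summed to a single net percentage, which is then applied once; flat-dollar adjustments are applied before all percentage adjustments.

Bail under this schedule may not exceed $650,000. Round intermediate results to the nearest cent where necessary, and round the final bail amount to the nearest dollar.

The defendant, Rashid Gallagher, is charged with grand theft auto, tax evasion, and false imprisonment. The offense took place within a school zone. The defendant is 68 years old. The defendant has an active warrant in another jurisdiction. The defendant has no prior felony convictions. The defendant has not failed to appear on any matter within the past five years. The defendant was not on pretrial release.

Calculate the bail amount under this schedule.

Base amounts from the schedule: grand theft auto $35,000; tax evasion $11,500; false imprisonment $4,000.
Stacking rule: sum of all bases. $35,000 + $11,500 + $4,000 = $50,500.
Offense occurred in a school zone (+$9,000 flat): $50,500 + $9,000 = $59,500.
Net percentage adjustment: +30% −15% = +15%. $59,500 × 1.15 = $68,425.
$68,425 is within the $650,000 maximum.

$68,425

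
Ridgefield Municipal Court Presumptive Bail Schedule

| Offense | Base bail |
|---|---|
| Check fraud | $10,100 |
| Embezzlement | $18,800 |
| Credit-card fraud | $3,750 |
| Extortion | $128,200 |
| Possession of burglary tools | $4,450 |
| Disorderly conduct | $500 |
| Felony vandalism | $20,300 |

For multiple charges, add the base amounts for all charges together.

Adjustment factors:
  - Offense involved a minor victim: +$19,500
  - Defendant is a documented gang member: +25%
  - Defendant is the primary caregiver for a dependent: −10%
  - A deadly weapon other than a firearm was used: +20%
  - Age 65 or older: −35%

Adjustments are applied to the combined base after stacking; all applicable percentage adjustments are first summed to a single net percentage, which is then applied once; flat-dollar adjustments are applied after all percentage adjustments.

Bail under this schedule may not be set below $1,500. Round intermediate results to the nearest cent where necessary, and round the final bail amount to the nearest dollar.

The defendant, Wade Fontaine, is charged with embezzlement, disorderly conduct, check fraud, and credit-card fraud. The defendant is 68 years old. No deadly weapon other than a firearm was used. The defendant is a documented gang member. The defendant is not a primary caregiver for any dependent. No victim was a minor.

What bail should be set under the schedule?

$29,835

Base amounts from the schedule: embezzlement $18,800; disorderly conduct $500; check fraud $10,100; credit-card fraud $3,750.
Stacking rule: sum of all bases. $18,800 + $500 + $10,100 + $3,750 = $33,150.
Net percentage adjustment: +25% −35% = −10%. $33,150 × 0.9 = $29,835.
$29,835 is at or above the $1,500 minimum.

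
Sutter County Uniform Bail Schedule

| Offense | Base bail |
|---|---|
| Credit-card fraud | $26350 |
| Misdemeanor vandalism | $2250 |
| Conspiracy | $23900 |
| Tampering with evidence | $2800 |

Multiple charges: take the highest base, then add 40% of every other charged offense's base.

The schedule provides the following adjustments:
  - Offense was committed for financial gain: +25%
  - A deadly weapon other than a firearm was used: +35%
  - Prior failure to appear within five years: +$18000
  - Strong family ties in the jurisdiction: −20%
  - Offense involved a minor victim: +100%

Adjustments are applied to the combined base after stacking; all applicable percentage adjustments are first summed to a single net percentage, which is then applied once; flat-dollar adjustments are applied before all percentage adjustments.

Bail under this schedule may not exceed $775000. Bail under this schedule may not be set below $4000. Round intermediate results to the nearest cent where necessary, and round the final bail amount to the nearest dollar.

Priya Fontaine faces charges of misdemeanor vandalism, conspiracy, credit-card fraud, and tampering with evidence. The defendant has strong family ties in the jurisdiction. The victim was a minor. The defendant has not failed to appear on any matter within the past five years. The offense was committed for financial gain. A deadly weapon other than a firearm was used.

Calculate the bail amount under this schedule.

Base amounts from the schedule: misdemeanor vandalism $2250; conspiracy $23900; credit-card fraud $26350; tampering with evidence $2800.
Stacking rule: highest base plus 40% of each additional charge. Highest is credit-card fraud at $26350. Additional: $2250 × 40% = $900; $23900 × 40% = $9560; $2800 × 40% = $1120. Combined base = $26350 + $11580 = $37930.
Net percentage adjustment: +25% +35% −20% +100% = +140%. $37930 × 2.4 = $91032.
$91032 is within the $775000 maximum.
$91032 is at or above the $4000 minimum.

$91032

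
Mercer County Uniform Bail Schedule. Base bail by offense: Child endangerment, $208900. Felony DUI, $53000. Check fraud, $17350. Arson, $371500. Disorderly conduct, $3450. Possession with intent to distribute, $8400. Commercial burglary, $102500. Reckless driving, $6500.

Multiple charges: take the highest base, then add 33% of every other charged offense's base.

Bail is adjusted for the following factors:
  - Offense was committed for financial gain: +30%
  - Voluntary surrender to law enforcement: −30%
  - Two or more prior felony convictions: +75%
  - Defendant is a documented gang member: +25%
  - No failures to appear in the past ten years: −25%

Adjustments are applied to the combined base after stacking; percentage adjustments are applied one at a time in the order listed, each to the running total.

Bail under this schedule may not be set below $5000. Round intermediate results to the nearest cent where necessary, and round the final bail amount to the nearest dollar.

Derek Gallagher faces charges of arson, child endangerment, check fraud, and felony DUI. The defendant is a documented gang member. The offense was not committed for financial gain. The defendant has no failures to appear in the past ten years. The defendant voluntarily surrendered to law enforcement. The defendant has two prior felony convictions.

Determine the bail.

$532476

Base amounts from the schedule: arson $371500; child endangerment $208900; check fraud $17350; felony DUI $53000.
Stacking rule: highest base plus 33% of each additional charge. Highest is arson at $371500. Additional: $208900 × 33% = $68937; $17350 × 33% = $5725.50; $53000 × 33% = $17490. Combined base = $371500 + $92152.50 = $463652.50.
Voluntary surrender to law enforcement (−30%): $463652.50 × 0.7 = $324556.75.
Two or more prior felony convictions (+75%): $324556.75 × 1.75 = $567974.31.
Defendant is a documented gang member (+25%): $567974.31 × 1.25 = $709967.89.
No failures to appear in the past ten years (−25%): $709967.89 × 0.75 = $532475.92.
$532475.92 is at or above the $5000 minimum.
Rounded to the nearest dollar: $532476.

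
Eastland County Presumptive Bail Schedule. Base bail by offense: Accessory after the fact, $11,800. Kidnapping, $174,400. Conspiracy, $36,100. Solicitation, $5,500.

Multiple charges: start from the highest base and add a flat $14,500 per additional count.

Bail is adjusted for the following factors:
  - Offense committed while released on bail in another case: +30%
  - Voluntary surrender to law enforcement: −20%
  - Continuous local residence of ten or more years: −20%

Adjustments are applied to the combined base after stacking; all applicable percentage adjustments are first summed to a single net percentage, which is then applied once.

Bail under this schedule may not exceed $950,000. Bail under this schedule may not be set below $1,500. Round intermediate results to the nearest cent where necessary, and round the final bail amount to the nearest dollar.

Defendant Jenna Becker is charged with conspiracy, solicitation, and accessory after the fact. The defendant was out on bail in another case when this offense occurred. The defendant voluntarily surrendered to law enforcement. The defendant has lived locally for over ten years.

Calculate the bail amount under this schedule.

Base amounts from the schedule: conspiracy $36,100; solicitation $5,500; accessory after the fact $11,800.
Stacking rule: highest base plus $14,500 per additional charge. Highest is conspiracy at $36,100; 2 additional charges → +$29,000. Combined base = $65,100.
Net percentage adjustment: +30% −20% −20% = −10%. $65,100 × 0.9 = $58,590.
$58,590 is within the $950,000 maximum.
$58,590 is at or above the $1,500 minimum.

$58,590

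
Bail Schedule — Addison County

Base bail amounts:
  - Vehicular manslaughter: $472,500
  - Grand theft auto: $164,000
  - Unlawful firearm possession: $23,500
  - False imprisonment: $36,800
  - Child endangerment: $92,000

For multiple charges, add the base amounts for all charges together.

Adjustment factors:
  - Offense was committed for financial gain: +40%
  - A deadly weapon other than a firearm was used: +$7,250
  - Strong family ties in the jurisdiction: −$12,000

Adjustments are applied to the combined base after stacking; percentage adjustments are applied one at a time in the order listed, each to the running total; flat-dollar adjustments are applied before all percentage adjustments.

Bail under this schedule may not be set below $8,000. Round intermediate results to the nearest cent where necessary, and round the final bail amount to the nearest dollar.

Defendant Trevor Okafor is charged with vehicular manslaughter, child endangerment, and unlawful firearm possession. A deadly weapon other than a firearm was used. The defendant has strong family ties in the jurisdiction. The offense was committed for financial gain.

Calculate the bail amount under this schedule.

$816,550

Base amounts from the schedule: vehicular manslaughter $472,500; child endangerment $92,000; unlawful firearm possession $23,500.
Stacking rule: sum of all bases. $472,500 + $92,000 + $23,500 = $588,000.
A deadly weapon other than a firearm was used (+$7,250 flat): $588,000 + $7,250 = $595,250.
Strong family ties in the jurisdiction (−$12,000 flat): $595,250 − $12,000 = $583,250.
Offense was committed for financial gain (+40%): $583,250 × 1.4 = $816,550.
$816,550 is at or above the $8,000 minimum.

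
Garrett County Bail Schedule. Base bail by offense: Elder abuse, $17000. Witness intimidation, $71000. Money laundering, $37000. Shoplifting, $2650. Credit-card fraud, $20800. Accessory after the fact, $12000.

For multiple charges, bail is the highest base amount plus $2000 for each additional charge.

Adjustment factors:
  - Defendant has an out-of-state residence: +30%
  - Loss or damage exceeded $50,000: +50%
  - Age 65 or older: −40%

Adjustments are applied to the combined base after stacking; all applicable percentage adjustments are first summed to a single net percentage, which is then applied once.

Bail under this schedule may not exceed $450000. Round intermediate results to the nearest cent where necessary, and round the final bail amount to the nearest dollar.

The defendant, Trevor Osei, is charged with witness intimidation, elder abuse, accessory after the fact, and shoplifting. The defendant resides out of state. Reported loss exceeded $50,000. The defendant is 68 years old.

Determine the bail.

$107800

Base amounts from the schedule: witness intimidation $71000; elder abuse $17000; accessory after the fact $12000; shoplifting $2650.
Stacking rule: highest base plus $2000 per additional charge. Highest is witness intimidation at $71000; 3 additional charges → +$6000. Combined base = $77000.
Net percentage adjustment: +30% +50% −40% = +40%. $77000 × 1.4 = $107800.
$107800 is within the $450000 maximum.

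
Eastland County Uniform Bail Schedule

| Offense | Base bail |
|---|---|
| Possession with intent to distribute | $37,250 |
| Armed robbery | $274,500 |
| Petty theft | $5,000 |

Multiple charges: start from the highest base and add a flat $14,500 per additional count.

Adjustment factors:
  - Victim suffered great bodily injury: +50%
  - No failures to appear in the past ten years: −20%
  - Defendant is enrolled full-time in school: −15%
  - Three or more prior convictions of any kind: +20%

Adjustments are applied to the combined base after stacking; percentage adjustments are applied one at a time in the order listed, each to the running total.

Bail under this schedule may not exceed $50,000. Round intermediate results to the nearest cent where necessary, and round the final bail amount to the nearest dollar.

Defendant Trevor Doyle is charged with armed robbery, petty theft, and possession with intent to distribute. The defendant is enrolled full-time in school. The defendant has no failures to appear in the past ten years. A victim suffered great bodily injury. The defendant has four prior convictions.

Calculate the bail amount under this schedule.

$50,000

Base amounts from the schedule: armed robbery $274,500; petty theft $5,000; possession with intent to distribute $37,250.
Stacking rule: highest base plus $14,500 per additional charge. Highest is armed robbery at $274,500; 2 additional charges → +$29,000. Combined base = $303,500.
Victim suffered great bodily injury (+50%): $303,500 × 1.5 = $455,250.
No failures to appear in the past ten years (−20%): $455,250 × 0.8 = $364,200.
Defendant is enrolled full-time in school (−15%): $364,200 × 0.85 = $309,570.
Three or more prior convictions of any kind (+20%): $309,570 × 1.2 = $371,484.
Result $371,484 exceeds the maximum of $50,000; bail is capped at $50,000.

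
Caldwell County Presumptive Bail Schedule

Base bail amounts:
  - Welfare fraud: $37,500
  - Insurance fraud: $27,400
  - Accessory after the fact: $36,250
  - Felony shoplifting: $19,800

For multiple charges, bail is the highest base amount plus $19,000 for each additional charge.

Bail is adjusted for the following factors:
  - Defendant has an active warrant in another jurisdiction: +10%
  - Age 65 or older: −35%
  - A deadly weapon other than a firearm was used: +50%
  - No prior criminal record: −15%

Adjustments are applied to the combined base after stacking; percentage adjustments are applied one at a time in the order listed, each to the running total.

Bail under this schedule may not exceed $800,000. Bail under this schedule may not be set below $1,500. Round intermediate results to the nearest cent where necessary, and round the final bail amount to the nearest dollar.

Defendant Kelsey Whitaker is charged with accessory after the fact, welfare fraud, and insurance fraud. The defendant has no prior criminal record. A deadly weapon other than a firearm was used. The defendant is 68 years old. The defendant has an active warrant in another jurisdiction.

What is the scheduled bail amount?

$68,828

Base amounts from the schedule: accessory after the fact $36,250; welfare fraud $37,500; insurance fraud $27,400.
Stacking rule: highest base plus $19,000 per additional charge. Highest is welfare fraud at $37,500; 2 additional charges → +$38,000. Combined base = $75,500.
Defendant has an active warrant in another jurisdiction (+10%): $75,500 × 1.1 = $83,050.
Age 65 or older (−35%): $83,050 × 0.65 = $53,982.50.
A deadly weapon other than a firearm was used (+50%): $53,982.50 × 1.5 = $80,973.75.
No prior criminal record (−15%): $80,973.75 × 0.85 = $68,827.69.
$68,827.69 is within the $800,000 maximum.
$68,827.69 is at or above the $1,500 minimum.
Rounded to the nearest dollar: $68,828.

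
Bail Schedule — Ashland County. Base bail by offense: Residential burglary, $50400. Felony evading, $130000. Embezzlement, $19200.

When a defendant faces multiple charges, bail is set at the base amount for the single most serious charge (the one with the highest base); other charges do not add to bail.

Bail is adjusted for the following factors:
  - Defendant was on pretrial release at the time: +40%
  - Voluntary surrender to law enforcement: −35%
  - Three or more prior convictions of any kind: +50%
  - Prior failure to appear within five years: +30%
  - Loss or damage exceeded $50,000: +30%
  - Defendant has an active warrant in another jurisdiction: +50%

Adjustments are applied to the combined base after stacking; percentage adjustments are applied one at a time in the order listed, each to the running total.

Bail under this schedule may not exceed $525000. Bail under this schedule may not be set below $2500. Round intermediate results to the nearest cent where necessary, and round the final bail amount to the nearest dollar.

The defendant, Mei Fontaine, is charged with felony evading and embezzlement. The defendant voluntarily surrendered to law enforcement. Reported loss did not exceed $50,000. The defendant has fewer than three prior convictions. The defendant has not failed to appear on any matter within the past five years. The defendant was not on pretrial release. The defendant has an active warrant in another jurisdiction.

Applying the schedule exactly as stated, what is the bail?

$126750

Base amounts from the schedule: felony evading $130000; embezzlement $19200.
Stacking rule: use the highest base only. Highest is felony evading at $130000. Combined base = $130000.
Voluntary surrender to law enforcement (−35%): $130000 × 0.65 = $84500.
Defendant has an active warrant in another jurisdiction (+50%): $84500 × 1.5 = $126750.
$126750 is within the $525000 maximum.
$126750 is at or above the $2500 minimum.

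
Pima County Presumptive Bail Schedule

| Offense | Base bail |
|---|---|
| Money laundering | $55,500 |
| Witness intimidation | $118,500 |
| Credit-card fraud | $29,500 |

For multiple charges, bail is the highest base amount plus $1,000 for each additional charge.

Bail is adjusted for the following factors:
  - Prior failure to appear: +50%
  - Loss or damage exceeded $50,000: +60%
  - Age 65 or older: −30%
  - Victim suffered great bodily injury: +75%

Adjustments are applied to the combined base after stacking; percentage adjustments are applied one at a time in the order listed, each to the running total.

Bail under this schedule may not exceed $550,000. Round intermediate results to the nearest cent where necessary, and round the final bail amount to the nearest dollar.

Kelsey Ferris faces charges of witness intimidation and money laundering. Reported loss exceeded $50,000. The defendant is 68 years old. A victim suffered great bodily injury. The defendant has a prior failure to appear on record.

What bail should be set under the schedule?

Base amounts from the schedule: witness intimidation $118,500; money laundering $55,500.
Stacking rule: highest base plus $1,000 per additional charge. Highest is witness intimidation at $118,500; 1 additional charge → +$1,000. Combined base = $119,500.
Prior failure to appear (+50%): $119,500 × 1.5 = $179,250.
Loss or damage exceeded $50,000 (+60%): $179,250 × 1.6 = $286,800.
Age 65 or older (−30%): $286,800 × 0.7 = $200,760.
Victim suffered great bodily injury (+75%): $200,760 × 1.75 = $351,330.
$351,330 is within the $550,000 maximum.

$351,330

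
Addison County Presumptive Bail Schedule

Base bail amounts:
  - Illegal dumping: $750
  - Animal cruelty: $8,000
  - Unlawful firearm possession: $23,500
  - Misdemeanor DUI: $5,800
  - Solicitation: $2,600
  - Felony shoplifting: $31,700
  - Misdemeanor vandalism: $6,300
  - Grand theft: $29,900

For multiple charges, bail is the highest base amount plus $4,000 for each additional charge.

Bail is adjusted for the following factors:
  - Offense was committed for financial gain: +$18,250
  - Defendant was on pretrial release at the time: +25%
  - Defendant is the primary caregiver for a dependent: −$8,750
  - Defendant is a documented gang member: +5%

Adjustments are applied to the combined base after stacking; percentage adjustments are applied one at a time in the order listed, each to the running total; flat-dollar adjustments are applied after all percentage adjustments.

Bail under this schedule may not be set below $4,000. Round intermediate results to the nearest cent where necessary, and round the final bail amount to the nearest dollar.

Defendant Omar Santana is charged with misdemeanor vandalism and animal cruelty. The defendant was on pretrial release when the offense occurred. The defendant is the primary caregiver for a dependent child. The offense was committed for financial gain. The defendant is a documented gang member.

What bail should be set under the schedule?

Base amounts from the schedule: misdemeanor vandalism $6,300; animal cruelty $8,000.
Stacking rule: highest base plus $4,000 per additional charge. Highest is animal cruelty at $8,000; 1 additional charge → +$4,000. Combined base = $12,000.
Defendant was on pretrial release at the time (+25%): $12,000 × 1.25 = $15,000.
Defendant is a documented gang member (+5%): $15,000 × 1.05 = $15,750.
Offense was committed for financial gain (+$18,250 flat): $15,750 + $18,250 = $34,000.
Defendant is the primary caregiver for a dependent (−$8,750 flat): $34,000 − $8,750 = $25,250.
$25,250 is at or above the $4,000 minimum.

$25,250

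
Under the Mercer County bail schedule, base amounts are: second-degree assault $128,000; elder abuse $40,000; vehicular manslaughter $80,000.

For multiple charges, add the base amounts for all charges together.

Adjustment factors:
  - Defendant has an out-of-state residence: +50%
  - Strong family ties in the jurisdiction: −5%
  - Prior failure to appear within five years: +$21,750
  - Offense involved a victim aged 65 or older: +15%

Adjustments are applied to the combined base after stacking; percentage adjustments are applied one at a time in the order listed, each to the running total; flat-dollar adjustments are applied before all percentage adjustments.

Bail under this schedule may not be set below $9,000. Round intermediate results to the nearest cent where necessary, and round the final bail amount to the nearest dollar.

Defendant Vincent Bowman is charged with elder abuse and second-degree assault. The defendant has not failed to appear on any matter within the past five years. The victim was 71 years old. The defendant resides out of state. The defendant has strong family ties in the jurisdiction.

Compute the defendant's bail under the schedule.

$275,310

Base amounts from the schedule: elder abuse $40,000; second-degree assault $128,000.
Stacking rule: sum of all bases. $40,000 + $128,000 = $168,000.
Defendant has an out-of-state residence (+50%): $168,000 × 1.5 = $252,000.
Strong family ties in the jurisdiction (−5%): $252,000 × 0.95 = $239,400.
Offense involved a victim aged 65 or older (+15%): $239,400 × 1.15 = $275,310.
$275,310 is at or above the $9,000 minimum.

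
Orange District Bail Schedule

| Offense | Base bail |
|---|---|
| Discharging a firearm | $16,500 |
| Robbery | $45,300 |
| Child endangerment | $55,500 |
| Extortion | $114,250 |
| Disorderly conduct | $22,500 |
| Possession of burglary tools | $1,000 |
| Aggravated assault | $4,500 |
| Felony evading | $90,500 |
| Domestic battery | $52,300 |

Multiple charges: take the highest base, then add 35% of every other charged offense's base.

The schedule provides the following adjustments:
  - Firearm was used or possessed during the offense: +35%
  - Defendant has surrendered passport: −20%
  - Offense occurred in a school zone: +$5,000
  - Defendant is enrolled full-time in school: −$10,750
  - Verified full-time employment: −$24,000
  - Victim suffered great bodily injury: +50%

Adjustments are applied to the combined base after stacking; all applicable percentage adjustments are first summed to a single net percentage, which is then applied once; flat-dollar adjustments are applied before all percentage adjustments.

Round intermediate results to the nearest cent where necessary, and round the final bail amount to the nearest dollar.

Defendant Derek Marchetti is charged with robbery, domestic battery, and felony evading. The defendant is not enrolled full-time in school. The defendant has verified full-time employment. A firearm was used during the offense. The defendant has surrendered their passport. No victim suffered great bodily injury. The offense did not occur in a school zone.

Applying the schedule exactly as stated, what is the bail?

Base amounts from the schedule: robbery $45,300; domestic battery $52,300; felony evading $90,500.
Stacking rule: highest base plus 35% of each additional charge. Highest is felony evading at $90,500. Additional: $45,300 × 35% = $15,855; $52,300 × 35% = $18,305. Combined base = $90,500 + $34,160 = $124,660.
Verified full-time employment (−$24,000 flat): $124,660 − $24,000 = $100,660.
Net percentage adjustment: +35% −20% = +15%. $100,660 × 1.15 = $115,759.

$115,759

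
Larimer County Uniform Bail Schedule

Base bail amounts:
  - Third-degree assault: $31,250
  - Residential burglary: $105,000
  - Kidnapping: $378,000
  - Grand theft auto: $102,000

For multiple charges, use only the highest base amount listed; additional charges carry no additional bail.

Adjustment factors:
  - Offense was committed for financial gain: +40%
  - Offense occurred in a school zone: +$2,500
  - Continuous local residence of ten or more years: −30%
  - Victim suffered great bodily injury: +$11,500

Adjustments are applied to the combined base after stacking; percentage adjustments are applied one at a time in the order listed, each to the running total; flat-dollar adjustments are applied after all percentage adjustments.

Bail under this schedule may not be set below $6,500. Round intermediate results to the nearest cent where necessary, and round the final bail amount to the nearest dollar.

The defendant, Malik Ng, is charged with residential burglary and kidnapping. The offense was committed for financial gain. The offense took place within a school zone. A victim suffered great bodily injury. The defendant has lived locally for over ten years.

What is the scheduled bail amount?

Base amounts from the schedule: residential burglary $105,000; kidnapping $378,000.
Stacking rule: use the highest base only. Highest is kidnapping at $378,000. Combined base = $378,000.
Offense was committed for financial gain (+40%): $378,000 × 1.4 = $529,200.
Continuous local residence of ten or more years (−30%): $529,200 × 0.7 = $370,440.
Offense occurred in a school zone (+$2,500 flat): $370,440 + $2,500 = $372,940.
Victim suffered great bodily injury (+$11,500 flat): $372,940 + $11,500 = $384,440.
$384,440 is at or above the $6,500 minimum.

$384,440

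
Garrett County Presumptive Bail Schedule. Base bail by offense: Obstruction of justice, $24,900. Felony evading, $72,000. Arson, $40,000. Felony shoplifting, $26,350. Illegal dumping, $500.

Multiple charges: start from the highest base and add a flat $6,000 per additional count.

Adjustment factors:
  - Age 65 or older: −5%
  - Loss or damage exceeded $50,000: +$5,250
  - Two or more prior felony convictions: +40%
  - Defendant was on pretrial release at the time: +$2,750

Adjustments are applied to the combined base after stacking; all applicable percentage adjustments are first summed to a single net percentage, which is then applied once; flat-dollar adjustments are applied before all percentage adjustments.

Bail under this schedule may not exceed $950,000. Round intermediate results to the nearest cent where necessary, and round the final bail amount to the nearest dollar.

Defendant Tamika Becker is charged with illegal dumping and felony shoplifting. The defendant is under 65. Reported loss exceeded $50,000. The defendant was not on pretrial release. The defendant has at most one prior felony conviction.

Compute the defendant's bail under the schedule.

Base amounts from the schedule: illegal dumping $500; felony shoplifting $26,350.
Stacking rule: highest base plus $6,000 per additional charge. Highest is felony shoplifting at $26,350; 1 additional charge → +$6,000. Combined base = $32,350.
Loss or damage exceeded $50,000 (+$5,250 flat): $32,350 + $5,250 = $37,600.
$37,600 is within the $950,000 maximum.

$37,600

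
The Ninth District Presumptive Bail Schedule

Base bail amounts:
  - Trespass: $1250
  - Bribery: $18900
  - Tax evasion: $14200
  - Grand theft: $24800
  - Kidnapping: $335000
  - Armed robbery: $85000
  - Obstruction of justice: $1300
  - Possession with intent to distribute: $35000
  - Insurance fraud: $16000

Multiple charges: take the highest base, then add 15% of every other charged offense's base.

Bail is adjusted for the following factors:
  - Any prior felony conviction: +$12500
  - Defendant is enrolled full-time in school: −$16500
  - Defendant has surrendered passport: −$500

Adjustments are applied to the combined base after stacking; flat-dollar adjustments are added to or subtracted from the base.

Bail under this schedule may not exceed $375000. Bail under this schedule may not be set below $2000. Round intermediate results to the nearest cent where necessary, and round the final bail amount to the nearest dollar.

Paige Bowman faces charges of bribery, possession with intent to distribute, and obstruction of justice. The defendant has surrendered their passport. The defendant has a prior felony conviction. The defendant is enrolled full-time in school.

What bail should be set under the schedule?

Base amounts from the schedule: bribery $18900; possession with intent to distribute $35000; obstruction of justice $1300.
Stacking rule: highest base plus 15% of each additional charge. Highest is possession with intent to distribute at $35000. Additional: $18900 × 15% = $2835; $1300 × 15% = $195. Combined base = $35000 + $3030 = $38030.
Any prior felony conviction (+$12500 flat): $38030 + $12500 = $50530.
Defendant is enrolled full-time in school (−$16500 flat): $50530 − $16500 = $34030.
Defendant has surrendered passport (−$500 flat): $34030 − $500 = $33530.
$33530 is within the $375000 maximum.
$33530 is at or above the $2000 minimum.

$33530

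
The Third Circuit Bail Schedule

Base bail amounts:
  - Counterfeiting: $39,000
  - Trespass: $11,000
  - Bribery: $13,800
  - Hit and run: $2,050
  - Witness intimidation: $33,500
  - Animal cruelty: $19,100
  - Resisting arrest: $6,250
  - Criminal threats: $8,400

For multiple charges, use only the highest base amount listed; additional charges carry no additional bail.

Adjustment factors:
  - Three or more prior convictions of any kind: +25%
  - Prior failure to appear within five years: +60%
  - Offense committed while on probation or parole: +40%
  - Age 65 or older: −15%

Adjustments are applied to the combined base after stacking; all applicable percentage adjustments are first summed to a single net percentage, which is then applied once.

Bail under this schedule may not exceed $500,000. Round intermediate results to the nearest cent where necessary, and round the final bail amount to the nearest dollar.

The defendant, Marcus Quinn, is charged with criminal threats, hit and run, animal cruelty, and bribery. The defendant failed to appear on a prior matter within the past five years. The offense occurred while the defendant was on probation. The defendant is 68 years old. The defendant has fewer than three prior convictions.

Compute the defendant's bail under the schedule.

Base amounts from the schedule: criminal threats $8,400; hit and run $2,050; animal cruelty $19,100; bribery $13,800.
Stacking rule: use the highest base only. Highest is animal cruelty at $19,100. Combined base = $19,100.
Net percentage adjustment: +60% +40% −15% = +85%. $19,100 × 1.85 = $35,335.
$35,335 is within the $500,000 maximum.

$35,335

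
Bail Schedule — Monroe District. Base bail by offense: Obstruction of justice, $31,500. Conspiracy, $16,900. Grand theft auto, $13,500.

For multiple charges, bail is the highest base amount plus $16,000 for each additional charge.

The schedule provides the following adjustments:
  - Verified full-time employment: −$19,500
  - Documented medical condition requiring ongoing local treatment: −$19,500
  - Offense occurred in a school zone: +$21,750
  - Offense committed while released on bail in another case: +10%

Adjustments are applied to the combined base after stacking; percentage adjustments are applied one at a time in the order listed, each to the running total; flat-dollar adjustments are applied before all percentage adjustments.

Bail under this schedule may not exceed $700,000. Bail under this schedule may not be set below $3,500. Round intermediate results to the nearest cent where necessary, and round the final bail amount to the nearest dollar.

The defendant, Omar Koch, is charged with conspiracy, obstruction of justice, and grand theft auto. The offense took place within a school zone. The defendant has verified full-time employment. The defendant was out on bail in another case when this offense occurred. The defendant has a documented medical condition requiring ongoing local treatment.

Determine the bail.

$50,875

Base amounts from the schedule: conspiracy $16,900; obstruction of justice $31,500; grand theft auto $13,500.
Stacking rule: highest base plus $16,000 per additional charge. Highest is obstruction of justice at $31,500; 2 additional charges → +$32,000. Combined base = $63,500.
Verified full-time employment (−$19,500 flat): $63,500 − $19,500 = $44,000.
Documented medical condition requiring ongoing local treatment (−$19,500 flat): $44,000 − $19,500 = $24,500.
Offense occurred in a school zone (+$21,750 flat): $24,500 + $21,750 = $46,250.
Offense committed while released on bail in another case (+10%): $46,250 × 1.1 = $50,875.
$50,875 is within the $700,000 maximum.
$50,875 is at or above the $3,500 minimum.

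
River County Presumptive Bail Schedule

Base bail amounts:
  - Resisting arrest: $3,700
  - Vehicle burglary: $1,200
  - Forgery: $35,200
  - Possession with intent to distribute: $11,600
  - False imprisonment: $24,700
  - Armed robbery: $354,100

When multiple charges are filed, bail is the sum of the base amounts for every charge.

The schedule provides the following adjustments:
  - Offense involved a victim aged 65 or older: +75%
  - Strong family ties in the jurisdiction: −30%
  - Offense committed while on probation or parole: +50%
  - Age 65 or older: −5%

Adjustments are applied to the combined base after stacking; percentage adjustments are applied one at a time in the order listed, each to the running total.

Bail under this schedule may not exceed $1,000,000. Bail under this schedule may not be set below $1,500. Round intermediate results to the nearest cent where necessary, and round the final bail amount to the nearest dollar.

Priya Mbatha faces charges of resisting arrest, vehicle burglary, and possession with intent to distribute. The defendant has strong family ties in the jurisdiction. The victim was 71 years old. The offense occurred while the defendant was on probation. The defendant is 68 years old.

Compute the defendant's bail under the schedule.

Base amounts from the schedule: resisting arrest $3,700; vehicle burglary $1,200; possession with intent to distribute $11,600.
Stacking rule: sum of all bases. $3,700 + $1,200 + $11,600 = $16,500.
Offense involved a victim aged 65 or older (+75%): $16,500 × 1.75 = $28,875.
Strong family ties in the jurisdiction (−30%): $28,875 × 0.7 = $20,212.50.
Offense committed while on probation or parole (+50%): $20,212.50 × 1.5 = $30,318.75.
Age 65 or older (−5%): $30,318.75 × 0.95 = $28,802.81.
$28,802.81 is within the $1,000,000 maximum.
$28,802.81 is at or above the $1,500 minimum.
Rounded to the nearest dollar: $28,803.

$28,803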